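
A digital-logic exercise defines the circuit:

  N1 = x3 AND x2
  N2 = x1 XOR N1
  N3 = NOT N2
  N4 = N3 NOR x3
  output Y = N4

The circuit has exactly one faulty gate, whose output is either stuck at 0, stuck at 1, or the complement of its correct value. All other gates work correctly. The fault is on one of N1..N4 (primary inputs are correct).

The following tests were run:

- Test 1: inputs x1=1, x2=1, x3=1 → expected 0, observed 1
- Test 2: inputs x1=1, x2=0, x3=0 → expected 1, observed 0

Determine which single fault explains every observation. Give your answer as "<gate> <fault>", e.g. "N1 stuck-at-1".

N4 inverted output

Fault-free values for test 1 (x1=1, x2=1, x3=1): N1=1, N2=0, N3=1, N4=0, giving Y=0. Observed 1.
Test 1: faults giving observed 1 are {N4 stuck-at-1, N4 inverted output}.
Test 2 (x1=1, x2=0, x3=0): fault-free N1=0, N2=1, N3=0, N4=1 → 1; observed 0. Eliminates N4 stuck-at-1.
Only N4 inverted output is consistent with every test.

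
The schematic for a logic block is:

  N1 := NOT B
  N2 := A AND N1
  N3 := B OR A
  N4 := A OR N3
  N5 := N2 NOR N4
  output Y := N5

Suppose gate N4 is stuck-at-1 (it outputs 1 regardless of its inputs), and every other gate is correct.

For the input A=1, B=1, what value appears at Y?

Propagate with N4 forced: N1=0, N2=0, N3=1, N4=1 [stuck-at-1], N5=0.
So Y = 0. (Same as the fault-free value — the fault is masked on this input.)

0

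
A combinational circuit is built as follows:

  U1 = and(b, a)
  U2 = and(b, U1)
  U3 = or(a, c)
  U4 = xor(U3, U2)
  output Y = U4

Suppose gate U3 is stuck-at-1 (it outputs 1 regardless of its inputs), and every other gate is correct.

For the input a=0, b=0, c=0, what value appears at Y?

Propagate with U3 forced: U1=0, U2=0, U3=1 [stuck-at-1], U4=1.
So Y = 1. (Without the fault it would be 0.)

1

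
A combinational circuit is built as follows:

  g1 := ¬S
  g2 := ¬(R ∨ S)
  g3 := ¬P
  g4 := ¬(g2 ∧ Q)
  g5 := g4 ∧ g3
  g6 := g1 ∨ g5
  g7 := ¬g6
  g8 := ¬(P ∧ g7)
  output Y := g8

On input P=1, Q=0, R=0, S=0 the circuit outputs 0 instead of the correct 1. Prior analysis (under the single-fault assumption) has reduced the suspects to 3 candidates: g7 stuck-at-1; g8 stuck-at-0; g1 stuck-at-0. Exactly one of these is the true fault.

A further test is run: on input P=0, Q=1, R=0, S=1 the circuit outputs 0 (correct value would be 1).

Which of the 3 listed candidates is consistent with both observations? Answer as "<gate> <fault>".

Evaluate each candidate on input P=0, Q=1, R=0, S=1:
  g7 stuck-at-1: g1=0, g2=0, g3=1, g4=1, g5=1, g6=1, g7=1 [stuck-at-1], g8=1 → 1 — eliminated
  g8 stuck-at-0: g1=0, g2=0, g3=1, g4=1, g5=1, g6=1, g7=0, g8=0 [stuck-at-0] → 0 — matches
  g1 stuck-at-0: g1=0 [stuck-at-0], g2=0, g3=1, g4=1, g5=1, g6=1, g7=0, g8=1 → 1 — eliminated
Only g8 stuck-at-0 reproduces the observed 0.

g8 stuck-at-0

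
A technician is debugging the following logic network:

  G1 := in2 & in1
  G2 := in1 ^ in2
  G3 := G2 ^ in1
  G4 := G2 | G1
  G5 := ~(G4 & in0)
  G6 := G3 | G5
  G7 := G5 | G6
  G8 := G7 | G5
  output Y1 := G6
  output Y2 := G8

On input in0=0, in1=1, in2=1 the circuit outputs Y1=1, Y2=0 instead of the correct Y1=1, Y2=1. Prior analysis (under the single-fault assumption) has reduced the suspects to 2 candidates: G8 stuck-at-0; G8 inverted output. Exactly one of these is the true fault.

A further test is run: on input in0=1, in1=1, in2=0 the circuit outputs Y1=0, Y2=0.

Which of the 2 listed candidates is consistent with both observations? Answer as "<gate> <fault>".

Evaluate each candidate on input in0=1, in1=1, in2=0:
  G8 stuck-at-0: G1=0, G2=1, G3=0, G4=1, G5=0, G6=0, G7=0, G8=0 [stuck-at-0] → Y1=0, Y2=0 — matches
  G8 inverted output: G1=0, G2=1, G3=0, G4=1, G5=0, G6=0, G7=0, G8=1 [inverted output] → Y1=0, Y2=1 — eliminated
Only G8 stuck-at-0 reproduces the observed Y1=0, Y2=0.

G8 stuck-at-0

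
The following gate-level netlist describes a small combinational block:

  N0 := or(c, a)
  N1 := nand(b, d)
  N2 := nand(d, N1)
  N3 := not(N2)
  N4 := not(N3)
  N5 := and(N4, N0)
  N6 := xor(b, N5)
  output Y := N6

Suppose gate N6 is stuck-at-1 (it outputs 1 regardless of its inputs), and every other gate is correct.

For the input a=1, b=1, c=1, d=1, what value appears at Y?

Propagate with N6 forced: N0=1, N1=0, N2=1, N3=0, N4=1, N5=1, N6=1 [stuck-at-1].
So Y = 1. (Without the fault it would be 0.)

1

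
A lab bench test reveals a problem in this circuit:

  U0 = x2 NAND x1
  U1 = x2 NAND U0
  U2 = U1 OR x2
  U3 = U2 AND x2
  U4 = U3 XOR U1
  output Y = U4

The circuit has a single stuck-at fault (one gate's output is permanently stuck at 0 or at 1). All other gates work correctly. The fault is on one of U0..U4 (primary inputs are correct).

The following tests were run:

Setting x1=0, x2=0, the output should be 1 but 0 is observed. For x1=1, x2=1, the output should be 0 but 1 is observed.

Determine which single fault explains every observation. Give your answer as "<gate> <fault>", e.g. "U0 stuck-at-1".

Fault-free values for test 1 (x1=0, x2=0): U0=1, U1=1, U2=1, U3=0, U4=1, giving Y=1. Observed 0.
Test 1: faults giving observed 0 are {U1 stuck-at-0, U3 stuck-at-1, U4 stuck-at-0}.
Test 2 (x1=1, x2=1): fault-free U0=0, U1=1, U2=1, U3=1, U4=0 → 0; observed 1. Eliminates U3 stuck-at-1, U4 stuck-at-0.
Only U1 stuck-at-0 is consistent with every test.

U1 stuck-at-0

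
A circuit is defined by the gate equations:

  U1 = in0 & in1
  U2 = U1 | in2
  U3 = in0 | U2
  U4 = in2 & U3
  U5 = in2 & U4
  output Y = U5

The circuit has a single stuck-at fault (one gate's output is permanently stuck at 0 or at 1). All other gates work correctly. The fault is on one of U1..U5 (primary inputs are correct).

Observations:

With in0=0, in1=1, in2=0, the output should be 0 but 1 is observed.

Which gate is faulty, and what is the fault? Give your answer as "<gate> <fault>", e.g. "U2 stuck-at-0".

Fault-free values for test 1 (in0=0, in1=1, in2=0): U1=0, U2=0, U3=0, U4=0, U5=0, giving Y=0. Observed 1.
Test 1: faults giving observed 1 are {U5 stuck-at-1}.
Only U5 stuck-at-1 is consistent with every test.

U5 stuck-at-1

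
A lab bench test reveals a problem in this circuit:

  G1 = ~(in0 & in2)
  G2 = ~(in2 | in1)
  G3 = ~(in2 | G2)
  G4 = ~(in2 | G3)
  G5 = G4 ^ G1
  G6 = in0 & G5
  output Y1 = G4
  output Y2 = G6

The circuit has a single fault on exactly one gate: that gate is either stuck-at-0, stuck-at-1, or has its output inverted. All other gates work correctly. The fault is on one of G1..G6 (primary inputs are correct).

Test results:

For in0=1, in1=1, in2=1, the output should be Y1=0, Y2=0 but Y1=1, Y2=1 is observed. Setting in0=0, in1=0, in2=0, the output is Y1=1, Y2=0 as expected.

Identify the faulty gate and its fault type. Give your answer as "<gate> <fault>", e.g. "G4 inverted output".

G4 stuck-at-1

Fault-free values for test 1 (in0=1, in1=1, in2=1): G1=0, G2=0, G3=0, G4=0, G5=0, G6=0, giving Y1=0, Y2=0. Observed Y1=1, Y2=1.
Test 1: faults giving observed Y1=1, Y2=1 are {G4 stuck-at-1, G4 inverted output}.
Test 2 (in0=0, in1=0, in2=0): fault-free G1=1, G2=1, G3=0, G4=1, G5=0, G6=0 → Y1=1, Y2=0; observed Y1=1, Y2=0. Eliminates G4 inverted output.
Only G4 stuck-at-1 is consistent with every test.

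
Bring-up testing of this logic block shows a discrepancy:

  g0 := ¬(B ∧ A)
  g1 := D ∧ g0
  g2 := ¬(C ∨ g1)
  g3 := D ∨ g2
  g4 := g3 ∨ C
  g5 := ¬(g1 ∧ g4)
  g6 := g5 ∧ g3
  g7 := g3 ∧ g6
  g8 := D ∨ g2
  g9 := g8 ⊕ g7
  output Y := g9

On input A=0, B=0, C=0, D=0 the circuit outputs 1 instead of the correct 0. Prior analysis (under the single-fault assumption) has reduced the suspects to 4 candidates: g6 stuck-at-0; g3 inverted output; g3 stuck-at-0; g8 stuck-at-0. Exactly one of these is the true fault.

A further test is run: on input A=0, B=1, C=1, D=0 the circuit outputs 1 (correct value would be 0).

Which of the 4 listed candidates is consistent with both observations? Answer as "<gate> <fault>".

g3 inverted output

Evaluate each candidate on input A=0, B=1, C=1, D=0:
  g6 stuck-at-0: g0=1, g1=0, g2=0, g3=0, g4=1, g5=1, g6=0 [stuck-at-0], g7=0, g8=0, g9=0 → 0 — eliminated
  g3 inverted output: g0=1, g1=0, g2=0, g3=1 [inverted output], g4=1, g5=1, g6=1, g7=1, g8=0, g9=1 → 1 — matches
  g3 stuck-at-0: g0=1, g1=0, g2=0, g3=0 [stuck-at-0], g4=1, g5=1, g6=0, g7=0, g8=0, g9=0 → 0 — eliminated
  g8 stuck-at-0: g0=1, g1=0, g2=0, g3=0, g4=1, g5=1, g6=0, g7=0, g8=0 [stuck-at-0], g9=0 → 0 — eliminated
Only g3 inverted output reproduces the observed 1.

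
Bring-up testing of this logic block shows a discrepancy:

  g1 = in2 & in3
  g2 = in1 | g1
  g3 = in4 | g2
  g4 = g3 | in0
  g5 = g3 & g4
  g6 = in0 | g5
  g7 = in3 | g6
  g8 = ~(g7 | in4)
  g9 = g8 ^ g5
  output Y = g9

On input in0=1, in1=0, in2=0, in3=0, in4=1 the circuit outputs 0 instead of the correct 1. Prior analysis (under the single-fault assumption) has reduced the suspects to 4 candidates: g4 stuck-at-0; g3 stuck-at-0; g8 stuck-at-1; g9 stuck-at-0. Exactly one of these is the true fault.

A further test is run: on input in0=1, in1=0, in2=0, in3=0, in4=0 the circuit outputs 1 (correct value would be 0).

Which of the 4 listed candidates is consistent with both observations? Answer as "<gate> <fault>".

Evaluate each candidate on input in0=1, in1=0, in2=0, in3=0, in4=0:
  g4 stuck-at-0: g1=0, g2=0, g3=0, g4=0 [stuck-at-0], g5=0, g6=1, g7=1, g8=0, g9=0 → 0 — eliminated
  g3 stuck-at-0: g1=0, g2=0, g3=0 [stuck-at-0], g4=1, g5=0, g6=1, g7=1, g8=0, g9=0 → 0 — eliminated
  g8 stuck-at-1: g1=0, g2=0, g3=0, g4=1, g5=0, g6=1, g7=1, g8=1 [stuck-at-1], g9=1 → 1 — matches
  g9 stuck-at-0: g1=0, g2=0, g3=0, g4=1, g5=0, g6=1, g7=1, g8=0, g9=0 [stuck-at-0] → 0 — eliminated
Only g8 stuck-at-1 reproduces the observed 1.

g8 stuck-at-1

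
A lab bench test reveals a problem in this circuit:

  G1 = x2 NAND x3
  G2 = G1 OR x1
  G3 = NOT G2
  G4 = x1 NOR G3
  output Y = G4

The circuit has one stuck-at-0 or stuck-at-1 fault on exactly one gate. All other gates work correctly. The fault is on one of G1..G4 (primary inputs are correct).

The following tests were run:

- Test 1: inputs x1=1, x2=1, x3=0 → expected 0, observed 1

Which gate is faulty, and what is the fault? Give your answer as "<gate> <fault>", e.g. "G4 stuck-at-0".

G4 stuck-at-1

Fault-free values for test 1 (x1=1, x2=1, x3=0): G1=1, G2=1, G3=0, G4=0, giving Y=0. Observed 1.
Test 1: faults giving observed 1 are {G4 stuck-at-1}.
Only G4 stuck-at-1 is consistent with every test.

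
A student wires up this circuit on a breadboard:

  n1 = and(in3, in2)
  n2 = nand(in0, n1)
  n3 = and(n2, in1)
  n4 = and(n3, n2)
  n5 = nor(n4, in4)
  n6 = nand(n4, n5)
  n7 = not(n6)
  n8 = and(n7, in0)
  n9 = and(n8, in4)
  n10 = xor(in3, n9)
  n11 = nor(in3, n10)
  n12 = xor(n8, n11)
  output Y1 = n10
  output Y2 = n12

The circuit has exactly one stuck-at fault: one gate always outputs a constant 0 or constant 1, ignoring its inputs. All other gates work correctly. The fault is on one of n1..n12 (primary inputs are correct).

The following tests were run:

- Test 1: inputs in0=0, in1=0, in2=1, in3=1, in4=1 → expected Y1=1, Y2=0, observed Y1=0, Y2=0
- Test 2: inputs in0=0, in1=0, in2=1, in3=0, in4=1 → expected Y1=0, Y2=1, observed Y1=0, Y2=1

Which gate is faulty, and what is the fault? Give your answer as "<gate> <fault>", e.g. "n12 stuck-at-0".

n10 stuck-at-0

Fault-free values for test 1 (in0=0, in1=0, in2=1, in3=1, in4=1): n1=1, n2=1, n3=0, n4=0, n5=0, n6=1, n7=0, n8=0, n9=0, n10=1, n11=0, n12=0, giving Y1=1, Y2=0. Observed Y1=0, Y2=0.
Test 1: faults giving observed Y1=0, Y2=0 are {n9 stuck-at-1, n10 stuck-at-0}.
Test 2 (in0=0, in1=0, in2=1, in3=0, in4=1): fault-free n1=0, n2=1, n3=0, n4=0, n5=0, n6=1, n7=0, n8=0, n9=0, n10=0, n11=1, n12=1 → Y1=0, Y2=1; observed Y1=0, Y2=1. Eliminates n9 stuck-at-1.
Only n10 stuck-at-0 is consistent with every test.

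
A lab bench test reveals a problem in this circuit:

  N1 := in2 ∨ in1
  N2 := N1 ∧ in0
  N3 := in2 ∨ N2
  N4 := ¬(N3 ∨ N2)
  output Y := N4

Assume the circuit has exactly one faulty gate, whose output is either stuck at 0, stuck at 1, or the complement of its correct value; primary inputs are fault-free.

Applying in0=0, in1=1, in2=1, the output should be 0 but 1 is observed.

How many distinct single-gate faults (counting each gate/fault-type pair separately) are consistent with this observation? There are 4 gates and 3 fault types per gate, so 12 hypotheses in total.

Fault-free: N1=1, N2=0, N3=1, N4=0 → 0. Observed 1.
  N1 stuck-at-0: output 0 ✗
  N1 stuck-at-1: output 0 ✗
  N1 inverted output: output 0 ✗
  N2 stuck-at-0: output 0 ✗
  N2 stuck-at-1: output 0 ✗
  N2 inverted output: output 0 ✗
  N3 stuck-at-0: output 1 ✓
  N3 stuck-at-1: output 0 ✗
  N3 inverted output: output 1 ✓
  N4 stuck-at-0: output 0 ✗
  N4 stuck-at-1: output 1 ✓
  N4 inverted output: output 1 ✓
Consistent faults: {N3 stuck-at-0, N3 inverted output, N4 stuck-at-1, N4 inverted output} — 4 in all.

4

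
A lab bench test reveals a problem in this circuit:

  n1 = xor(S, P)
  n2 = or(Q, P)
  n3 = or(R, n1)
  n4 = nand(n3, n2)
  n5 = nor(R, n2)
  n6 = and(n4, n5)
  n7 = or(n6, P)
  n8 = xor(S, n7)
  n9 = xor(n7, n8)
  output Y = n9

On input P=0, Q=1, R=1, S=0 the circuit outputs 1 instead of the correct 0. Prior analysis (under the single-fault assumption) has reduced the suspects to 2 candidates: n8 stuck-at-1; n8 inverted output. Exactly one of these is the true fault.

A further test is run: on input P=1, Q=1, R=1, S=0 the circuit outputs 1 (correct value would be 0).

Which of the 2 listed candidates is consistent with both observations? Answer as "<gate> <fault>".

Evaluate each candidate on input P=1, Q=1, R=1, S=0:
  n8 stuck-at-1: n1=1, n2=1, n3=1, n4=0, n5=0, n6=0, n7=1, n8=1 [stuck-at-1], n9=0 → 0 — eliminated
  n8 inverted output: n1=1, n2=1, n3=1, n4=0, n5=0, n6=0, n7=1, n8=0 [inverted output], n9=1 → 1 — matches
Only n8 inverted output reproduces the observed 1.

n8 inverted output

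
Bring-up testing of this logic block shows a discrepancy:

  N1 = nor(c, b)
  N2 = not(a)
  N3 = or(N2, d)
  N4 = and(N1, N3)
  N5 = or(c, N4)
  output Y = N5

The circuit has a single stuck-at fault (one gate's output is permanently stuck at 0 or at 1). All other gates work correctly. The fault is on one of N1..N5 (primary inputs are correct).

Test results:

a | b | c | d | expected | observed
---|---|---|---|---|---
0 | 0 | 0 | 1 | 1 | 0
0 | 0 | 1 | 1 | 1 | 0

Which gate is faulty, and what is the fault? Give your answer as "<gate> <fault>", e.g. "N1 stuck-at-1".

N5 stuck-at-0

Fault-free values for test 1 (a=0, b=0, c=0, d=1): N1=1, N2=1, N3=1, N4=1, N5=1, giving Y=1. Observed 0.
Test 1: faults giving observed 0 are {N1 stuck-at-0, N3 stuck-at-0, N4 stuck-at-0, N5 stuck-at-0}.
Test 2 (a=0, b=0, c=1, d=1): fault-free N1=0, N2=1, N3=1, N4=0, N5=1 → 1; observed 0. Eliminates N1 stuck-at-0, N3 stuck-at-0, N4 stuck-at-0.
Only N5 stuck-at-0 is consistent with every test.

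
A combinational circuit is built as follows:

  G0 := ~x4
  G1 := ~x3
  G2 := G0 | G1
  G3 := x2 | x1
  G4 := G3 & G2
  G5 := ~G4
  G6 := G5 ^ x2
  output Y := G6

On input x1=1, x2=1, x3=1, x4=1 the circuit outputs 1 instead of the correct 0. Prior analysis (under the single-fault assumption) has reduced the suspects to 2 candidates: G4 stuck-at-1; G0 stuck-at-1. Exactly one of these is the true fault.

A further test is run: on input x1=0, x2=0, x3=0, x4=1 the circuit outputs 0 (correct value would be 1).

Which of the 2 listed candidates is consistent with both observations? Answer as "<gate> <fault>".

G4 stuck-at-1

Evaluate each candidate on input x1=0, x2=0, x3=0, x4=1:
  G4 stuck-at-1: G0=0, G1=1, G2=1, G3=0, G4=1 [stuck-at-1], G5=0, G6=0 → 0 — matches
  G0 stuck-at-1: G0=1 [stuck-at-1], G1=1, G2=1, G3=0, G4=0, G5=1, G6=1 → 1 — eliminated
Only G4 stuck-at-1 reproduces the observed 0.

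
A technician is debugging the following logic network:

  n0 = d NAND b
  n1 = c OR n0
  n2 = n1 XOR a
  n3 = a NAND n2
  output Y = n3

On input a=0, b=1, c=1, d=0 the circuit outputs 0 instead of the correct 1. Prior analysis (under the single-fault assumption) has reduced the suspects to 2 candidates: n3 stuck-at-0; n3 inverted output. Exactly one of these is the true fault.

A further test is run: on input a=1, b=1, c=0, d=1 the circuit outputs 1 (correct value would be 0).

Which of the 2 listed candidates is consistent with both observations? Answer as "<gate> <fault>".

Evaluate each candidate on input a=1, b=1, c=0, d=1:
  n3 stuck-at-0: n0=0, n1=0, n2=1, n3=0 [stuck-at-0] → 0 — eliminated
  n3 inverted output: n0=0, n1=0, n2=1, n3=1 [inverted output] → 1 — matches
Only n3 inverted output reproduces the observed 1.

n3 inverted output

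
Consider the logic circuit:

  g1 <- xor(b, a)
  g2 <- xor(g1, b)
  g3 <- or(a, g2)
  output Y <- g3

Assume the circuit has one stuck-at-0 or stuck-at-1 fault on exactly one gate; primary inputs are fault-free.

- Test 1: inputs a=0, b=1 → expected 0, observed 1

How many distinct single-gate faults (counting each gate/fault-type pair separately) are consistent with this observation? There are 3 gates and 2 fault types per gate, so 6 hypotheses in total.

Fault-free: g1=1, g2=0, g3=0 → 0. Observed 1.
  g1 stuck-at-0: output 1 ✓
  g1 stuck-at-1: output 0 ✗
  g2 stuck-at-0: output 0 ✗
  g2 stuck-at-1: output 1 ✓
  g3 stuck-at-0: output 0 ✗
  g3 stuck-at-1: output 1 ✓
Consistent faults: {g1 stuck-at-0, g2 stuck-at-1, g3 stuck-at-1} — 3 in all.

3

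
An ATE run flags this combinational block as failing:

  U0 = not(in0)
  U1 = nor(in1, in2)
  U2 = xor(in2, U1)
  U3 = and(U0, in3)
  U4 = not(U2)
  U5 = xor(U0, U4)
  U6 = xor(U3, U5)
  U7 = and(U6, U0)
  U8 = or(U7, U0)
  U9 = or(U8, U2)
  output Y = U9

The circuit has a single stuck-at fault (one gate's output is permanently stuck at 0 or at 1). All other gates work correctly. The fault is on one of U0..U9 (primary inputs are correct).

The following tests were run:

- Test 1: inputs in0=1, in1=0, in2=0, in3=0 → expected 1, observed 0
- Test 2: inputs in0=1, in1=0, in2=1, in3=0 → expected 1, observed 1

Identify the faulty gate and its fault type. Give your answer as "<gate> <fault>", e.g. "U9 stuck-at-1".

Fault-free values for test 1 (in0=1, in1=0, in2=0, in3=0): U0=0, U1=1, U2=1, U3=0, U4=0, U5=0, U6=0, U7=0, U8=0, U9=1, giving Y=1. Observed 0.
Test 1: faults giving observed 0 are {U1 stuck-at-0, U2 stuck-at-0, U9 stuck-at-0}.
Test 2 (in0=1, in1=0, in2=1, in3=0): fault-free U0=0, U1=0, U2=1, U3=0, U4=0, U5=0, U6=0, U7=0, U8=0, U9=1 → 1; observed 1. Eliminates U2 stuck-at-0, U9 stuck-at-0.
Only U1 stuck-at-0 is consistent with every test.

U1 stuck-at-0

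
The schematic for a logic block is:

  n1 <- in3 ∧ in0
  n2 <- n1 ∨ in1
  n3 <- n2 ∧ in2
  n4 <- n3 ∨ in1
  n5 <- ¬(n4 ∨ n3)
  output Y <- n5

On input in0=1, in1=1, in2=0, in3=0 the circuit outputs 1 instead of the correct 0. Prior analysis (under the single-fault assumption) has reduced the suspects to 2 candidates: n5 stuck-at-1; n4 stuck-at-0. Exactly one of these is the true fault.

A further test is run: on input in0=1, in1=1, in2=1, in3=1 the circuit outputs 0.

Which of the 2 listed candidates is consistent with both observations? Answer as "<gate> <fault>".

n4 stuck-at-0

Evaluate each candidate on input in0=1, in1=1, in2=1, in3=1:
  n5 stuck-at-1: n1=1, n2=1, n3=1, n4=1, n5=1 [stuck-at-1] → 1 — eliminated
  n4 stuck-at-0: n1=1, n2=1, n3=1, n4=0 [stuck-at-0], n5=0 → 0 — matches
Only n4 stuck-at-0 reproduces the observed 0.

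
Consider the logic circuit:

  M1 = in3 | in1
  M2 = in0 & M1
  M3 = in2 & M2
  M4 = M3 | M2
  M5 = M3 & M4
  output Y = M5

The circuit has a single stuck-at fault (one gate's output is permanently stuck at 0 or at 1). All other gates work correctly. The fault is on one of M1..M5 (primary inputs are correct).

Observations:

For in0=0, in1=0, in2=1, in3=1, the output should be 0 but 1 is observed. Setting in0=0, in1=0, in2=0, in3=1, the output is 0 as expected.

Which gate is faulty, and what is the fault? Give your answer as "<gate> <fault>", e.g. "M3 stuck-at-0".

Fault-free values for test 1 (in0=0, in1=0, in2=1, in3=1): M1=1, M2=0, M3=0, M4=0, M5=0, giving Y=0. Observed 1.
Test 1: faults giving observed 1 are {M2 stuck-at-1, M3 stuck-at-1, M5 stuck-at-1}.
Test 2 (in0=0, in1=0, in2=0, in3=1): fault-free M1=1, M2=0, M3=0, M4=0, M5=0 → 0; observed 0. Eliminates M3 stuck-at-1, M5 stuck-at-1.
Only M2 stuck-at-1 is consistent with every test.

M2 stuck-at-1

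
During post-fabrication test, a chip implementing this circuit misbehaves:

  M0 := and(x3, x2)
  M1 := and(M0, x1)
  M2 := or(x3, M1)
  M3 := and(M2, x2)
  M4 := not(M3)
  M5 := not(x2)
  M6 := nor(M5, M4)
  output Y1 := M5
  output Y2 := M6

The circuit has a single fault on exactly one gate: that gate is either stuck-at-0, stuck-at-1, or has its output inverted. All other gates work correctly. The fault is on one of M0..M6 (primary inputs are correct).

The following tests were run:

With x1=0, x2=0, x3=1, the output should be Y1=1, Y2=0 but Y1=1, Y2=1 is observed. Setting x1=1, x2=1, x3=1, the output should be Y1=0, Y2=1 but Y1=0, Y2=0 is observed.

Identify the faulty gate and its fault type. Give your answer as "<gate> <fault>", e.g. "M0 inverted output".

M6 inverted output

Fault-free values for test 1 (x1=0, x2=0, x3=1): M0=0, M1=0, M2=1, M3=0, M4=1, M5=1, M6=0, giving Y1=1, Y2=0. Observed Y1=1, Y2=1.
Test 1: faults giving observed Y1=1, Y2=1 are {M6 stuck-at-1, M6 inverted output}.
Test 2 (x1=1, x2=1, x3=1): fault-free M0=1, M1=1, M2=1, M3=1, M4=0, M5=0, M6=1 → Y1=0, Y2=1; observed Y1=0, Y2=0. Eliminates M6 stuck-at-1.
Only M6 inverted output is consistent with every test.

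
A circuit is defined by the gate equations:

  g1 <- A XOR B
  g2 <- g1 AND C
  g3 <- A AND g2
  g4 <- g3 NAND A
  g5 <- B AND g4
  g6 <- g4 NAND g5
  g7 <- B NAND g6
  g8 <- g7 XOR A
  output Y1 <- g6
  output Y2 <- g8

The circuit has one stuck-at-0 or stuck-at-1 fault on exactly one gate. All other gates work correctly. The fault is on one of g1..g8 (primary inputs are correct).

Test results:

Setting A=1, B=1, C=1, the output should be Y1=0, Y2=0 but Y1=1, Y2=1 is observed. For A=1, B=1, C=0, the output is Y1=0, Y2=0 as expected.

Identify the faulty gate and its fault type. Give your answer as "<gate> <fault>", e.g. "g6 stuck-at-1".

g1 stuck-at-1

Fault-free values for test 1 (A=1, B=1, C=1): g1=0, g2=0, g3=0, g4=1, g5=1, g6=0, g7=1, g8=0, giving Y1=0, Y2=0. Observed Y1=1, Y2=1.
Test 1: faults giving observed Y1=1, Y2=1 are {g1 stuck-at-1, g2 stuck-at-1, g3 stuck-at-1, g4 stuck-at-0, g5 stuck-at-0, g6 stuck-at-1}.
Test 2 (A=1, B=1, C=0): fault-free g1=0, g2=0, g3=0, g4=1, g5=1, g6=0, g7=1, g8=0 → Y1=0, Y2=0; observed Y1=0, Y2=0. Eliminates g2 stuck-at-1, g3 stuck-at-1, g4 stuck-at-0, g5 stuck-at-0, g6 stuck-at-1.
Only g1 stuck-at-1 is consistent with every test.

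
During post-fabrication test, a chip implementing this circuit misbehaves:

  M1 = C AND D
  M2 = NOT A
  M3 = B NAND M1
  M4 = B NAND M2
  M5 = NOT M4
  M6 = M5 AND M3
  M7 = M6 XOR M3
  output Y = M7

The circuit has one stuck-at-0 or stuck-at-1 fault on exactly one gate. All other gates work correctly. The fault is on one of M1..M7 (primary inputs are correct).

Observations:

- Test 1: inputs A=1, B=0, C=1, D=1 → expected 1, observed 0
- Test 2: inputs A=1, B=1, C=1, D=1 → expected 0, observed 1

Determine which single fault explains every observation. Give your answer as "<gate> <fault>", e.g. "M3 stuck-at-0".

M6 stuck-at-1

Fault-free values for test 1 (A=1, B=0, C=1, D=1): M1=1, M2=0, M3=1, M4=1, M5=0, M6=0, M7=1, giving Y=1. Observed 0.
Test 1: faults giving observed 0 are {M3 stuck-at-0, M4 stuck-at-0, M5 stuck-at-1, M6 stuck-at-1, M7 stuck-at-0}.
Test 2 (A=1, B=1, C=1, D=1): fault-free M1=1, M2=0, M3=0, M4=1, M5=0, M6=0, M7=0 → 0; observed 1. Eliminates M3 stuck-at-0, M4 stuck-at-0, M5 stuck-at-1, M7 stuck-at-0.
Only M6 stuck-at-1 is consistent with every test.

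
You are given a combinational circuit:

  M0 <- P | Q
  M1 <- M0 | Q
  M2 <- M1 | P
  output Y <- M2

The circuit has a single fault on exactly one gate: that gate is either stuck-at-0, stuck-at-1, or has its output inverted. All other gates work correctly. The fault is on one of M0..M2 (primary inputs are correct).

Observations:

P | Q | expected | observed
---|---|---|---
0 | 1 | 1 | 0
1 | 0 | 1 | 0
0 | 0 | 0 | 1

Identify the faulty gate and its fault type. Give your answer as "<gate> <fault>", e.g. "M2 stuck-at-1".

Fault-free values for test 1 (P=0, Q=1): M0=1, M1=1, M2=1, giving Y=1. Observed 0.
Test 1: faults giving observed 0 are {M1 stuck-at-0, M1 inverted output, M2 stuck-at-0, M2 inverted output}.
Test 2 (P=1, Q=0): fault-free M0=1, M1=1, M2=1 → 1; observed 0. Eliminates M1 stuck-at-0, M1 inverted output.
Test 3 (P=0, Q=0): fault-free M0=0, M1=0, M2=0 → 0; observed 1. Eliminates M2 stuck-at-0.
Only M2 inverted output is consistent with every test.

M2 inverted output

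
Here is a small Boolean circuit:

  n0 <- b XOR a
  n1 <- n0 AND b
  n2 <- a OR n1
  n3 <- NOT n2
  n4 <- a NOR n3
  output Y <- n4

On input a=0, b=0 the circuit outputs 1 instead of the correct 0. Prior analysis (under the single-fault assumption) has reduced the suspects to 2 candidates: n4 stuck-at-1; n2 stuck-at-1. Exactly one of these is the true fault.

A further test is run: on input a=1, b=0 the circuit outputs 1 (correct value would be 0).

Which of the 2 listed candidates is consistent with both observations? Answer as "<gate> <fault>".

n4 stuck-at-1

Evaluate each candidate on input a=1, b=0:
  n4 stuck-at-1: n0=1, n1=0, n2=1, n3=0, n4=1 [stuck-at-1] → 1 — matches
  n2 stuck-at-1: n0=1, n1=0, n2=1 [stuck-at-1], n3=0, n4=0 → 0 — eliminated
Only n4 stuck-at-1 reproduces the observed 1.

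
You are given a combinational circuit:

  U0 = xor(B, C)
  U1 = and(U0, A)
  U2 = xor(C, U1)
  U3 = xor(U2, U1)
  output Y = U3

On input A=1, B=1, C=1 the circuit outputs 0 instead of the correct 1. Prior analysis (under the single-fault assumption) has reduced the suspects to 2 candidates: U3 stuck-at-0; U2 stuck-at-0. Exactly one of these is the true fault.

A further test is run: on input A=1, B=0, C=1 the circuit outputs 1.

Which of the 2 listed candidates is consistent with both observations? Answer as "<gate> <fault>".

U2 stuck-at-0

Evaluate each candidate on input A=1, B=0, C=1:
  U3 stuck-at-0: U0=1, U1=1, U2=0, U3=0 [stuck-at-0] → 0 — eliminated
  U2 stuck-at-0: U0=1, U1=1, U2=0 [stuck-at-0], U3=1 → 1 — matches
Only U2 stuck-at-0 reproduces the observed 1.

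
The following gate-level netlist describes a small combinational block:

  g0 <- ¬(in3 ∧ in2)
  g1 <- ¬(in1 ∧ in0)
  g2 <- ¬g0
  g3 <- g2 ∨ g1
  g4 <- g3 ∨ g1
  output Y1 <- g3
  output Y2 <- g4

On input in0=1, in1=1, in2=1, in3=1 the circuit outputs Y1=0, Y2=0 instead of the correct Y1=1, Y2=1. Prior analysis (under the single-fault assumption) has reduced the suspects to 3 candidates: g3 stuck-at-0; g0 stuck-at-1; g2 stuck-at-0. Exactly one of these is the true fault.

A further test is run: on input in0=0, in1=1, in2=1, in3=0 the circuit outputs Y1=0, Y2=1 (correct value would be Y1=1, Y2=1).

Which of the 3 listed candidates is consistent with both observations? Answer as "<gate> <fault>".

g3 stuck-at-0

Evaluate each candidate on input in0=0, in1=1, in2=1, in3=0:
  g3 stuck-at-0: g0=1, g1=1, g2=0, g3=0 [stuck-at-0], g4=1 → Y1=0, Y2=1 — matches
  g0 stuck-at-1: g0=1 [stuck-at-1], g1=1, g2=0, g3=1, g4=1 → Y1=1, Y2=1 — eliminated
  g2 stuck-at-0: g0=1, g1=1, g2=0 [stuck-at-0], g3=1, g4=1 → Y1=1, Y2=1 — eliminated
Only g3 stuck-at-0 reproduces the observed Y1=0, Y2=1.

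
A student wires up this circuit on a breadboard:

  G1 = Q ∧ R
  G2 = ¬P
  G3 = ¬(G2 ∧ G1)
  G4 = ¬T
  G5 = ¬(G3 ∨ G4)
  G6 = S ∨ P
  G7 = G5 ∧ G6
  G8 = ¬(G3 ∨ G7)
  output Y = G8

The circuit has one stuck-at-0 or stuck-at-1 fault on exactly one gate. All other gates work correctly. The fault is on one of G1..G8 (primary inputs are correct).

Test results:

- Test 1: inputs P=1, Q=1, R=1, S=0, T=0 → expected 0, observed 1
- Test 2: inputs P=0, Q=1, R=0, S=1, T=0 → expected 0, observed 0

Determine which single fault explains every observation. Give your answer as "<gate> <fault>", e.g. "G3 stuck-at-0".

G2 stuck-at-1

Fault-free values for test 1 (P=1, Q=1, R=1, S=0, T=0): G1=1, G2=0, G3=1, G4=1, G5=0, G6=1, G7=0, G8=0, giving Y=0. Observed 1.
Test 1: faults giving observed 1 are {G2 stuck-at-1, G3 stuck-at-0, G8 stuck-at-1}.
Test 2 (P=0, Q=1, R=0, S=1, T=0): fault-free G1=0, G2=1, G3=1, G4=1, G5=0, G6=1, G7=0, G8=0 → 0; observed 0. Eliminates G3 stuck-at-0, G8 stuck-at-1.
Only G2 stuck-at-1 is consistent with every test.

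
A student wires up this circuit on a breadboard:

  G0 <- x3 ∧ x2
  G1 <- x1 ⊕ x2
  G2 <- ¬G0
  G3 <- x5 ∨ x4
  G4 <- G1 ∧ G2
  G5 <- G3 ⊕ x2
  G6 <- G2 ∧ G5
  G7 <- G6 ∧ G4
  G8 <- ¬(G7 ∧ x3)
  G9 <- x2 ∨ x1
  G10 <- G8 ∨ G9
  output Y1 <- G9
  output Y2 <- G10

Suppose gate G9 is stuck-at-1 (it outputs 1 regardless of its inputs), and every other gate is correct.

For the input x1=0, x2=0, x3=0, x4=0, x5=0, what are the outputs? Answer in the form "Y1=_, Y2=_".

Y1=1, Y2=1

Propagate with G9 forced: G0=0, G1=0, G2=1, G3=0, G4=0, G5=0, G6=0, G7=0, G8=1, G9=1 [stuck-at-1], G10=1.
So the outputs are Y1=1, Y2=1. (Without the fault they would be Y1=0, Y2=1.)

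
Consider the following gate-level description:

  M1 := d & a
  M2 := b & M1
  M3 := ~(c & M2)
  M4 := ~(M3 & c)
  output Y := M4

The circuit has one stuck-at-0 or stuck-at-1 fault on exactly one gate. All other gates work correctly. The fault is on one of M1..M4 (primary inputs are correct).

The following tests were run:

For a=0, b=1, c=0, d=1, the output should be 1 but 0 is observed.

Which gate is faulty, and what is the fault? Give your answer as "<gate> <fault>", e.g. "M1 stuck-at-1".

M4 stuck-at-0

Fault-free values for test 1 (a=0, b=1, c=0, d=1): M1=0, M2=0, M3=1, M4=1, giving Y=1. Observed 0.
Test 1: faults giving observed 0 are {M4 stuck-at-0}.
Only M4 stuck-at-0 is consistent with every test.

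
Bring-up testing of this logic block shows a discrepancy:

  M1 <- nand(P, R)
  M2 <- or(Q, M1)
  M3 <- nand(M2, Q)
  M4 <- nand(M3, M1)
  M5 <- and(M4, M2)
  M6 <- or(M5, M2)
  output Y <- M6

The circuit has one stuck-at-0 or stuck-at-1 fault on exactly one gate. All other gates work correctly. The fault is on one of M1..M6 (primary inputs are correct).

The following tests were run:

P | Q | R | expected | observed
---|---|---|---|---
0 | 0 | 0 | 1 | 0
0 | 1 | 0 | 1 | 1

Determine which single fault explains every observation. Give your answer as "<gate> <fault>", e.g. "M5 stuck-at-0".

Fault-free values for test 1 (P=0, Q=0, R=0): M1=1, M2=1, M3=1, M4=0, M5=0, M6=1, giving Y=1. Observed 0.
Test 1: faults giving observed 0 are {M1 stuck-at-0, M2 stuck-at-0, M6 stuck-at-0}.
Test 2 (P=0, Q=1, R=0): fault-free M1=1, M2=1, M3=0, M4=1, M5=1, M6=1 → 1; observed 1. Eliminates M2 stuck-at-0, M6 stuck-at-0.
Only M1 stuck-at-0 is consistent with every test.

M1 stuck-at-0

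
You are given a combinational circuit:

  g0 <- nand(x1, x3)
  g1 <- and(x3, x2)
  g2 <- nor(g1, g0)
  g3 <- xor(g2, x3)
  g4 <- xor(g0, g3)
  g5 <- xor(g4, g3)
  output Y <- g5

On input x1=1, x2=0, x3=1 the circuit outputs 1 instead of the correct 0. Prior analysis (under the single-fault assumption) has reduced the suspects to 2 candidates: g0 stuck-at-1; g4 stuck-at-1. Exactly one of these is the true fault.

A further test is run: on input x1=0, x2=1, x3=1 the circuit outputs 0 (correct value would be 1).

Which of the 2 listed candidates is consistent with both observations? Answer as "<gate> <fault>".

g4 stuck-at-1

Evaluate each candidate on input x1=0, x2=1, x3=1:
  g0 stuck-at-1: g0=1 [stuck-at-1], g1=1, g2=0, g3=1, g4=0, g5=1 → 1 — eliminated
  g4 stuck-at-1: g0=1, g1=1, g2=0, g3=1, g4=1 [stuck-at-1], g5=0 → 0 — matches
Only g4 stuck-at-1 reproduces the observed 0.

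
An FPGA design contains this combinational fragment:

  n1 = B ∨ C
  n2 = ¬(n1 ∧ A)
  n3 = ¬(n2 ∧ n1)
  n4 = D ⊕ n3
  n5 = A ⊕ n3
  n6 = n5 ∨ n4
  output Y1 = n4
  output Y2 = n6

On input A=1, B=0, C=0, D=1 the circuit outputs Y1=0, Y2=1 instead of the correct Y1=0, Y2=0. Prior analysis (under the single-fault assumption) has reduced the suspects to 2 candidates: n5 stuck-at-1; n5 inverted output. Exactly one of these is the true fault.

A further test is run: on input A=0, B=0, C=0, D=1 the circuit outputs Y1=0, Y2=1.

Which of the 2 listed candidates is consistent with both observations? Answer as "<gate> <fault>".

Evaluate each candidate on input A=0, B=0, C=0, D=1:
  n5 stuck-at-1: n1=0, n2=1, n3=1, n4=0, n5=1 [stuck-at-1], n6=1 → Y1=0, Y2=1 — matches
  n5 inverted output: n1=0, n2=1, n3=1, n4=0, n5=0 [inverted output], n6=0 → Y1=0, Y2=0 — eliminated
Only n5 stuck-at-1 reproduces the observed Y1=0, Y2=1.

n5 stuck-at-1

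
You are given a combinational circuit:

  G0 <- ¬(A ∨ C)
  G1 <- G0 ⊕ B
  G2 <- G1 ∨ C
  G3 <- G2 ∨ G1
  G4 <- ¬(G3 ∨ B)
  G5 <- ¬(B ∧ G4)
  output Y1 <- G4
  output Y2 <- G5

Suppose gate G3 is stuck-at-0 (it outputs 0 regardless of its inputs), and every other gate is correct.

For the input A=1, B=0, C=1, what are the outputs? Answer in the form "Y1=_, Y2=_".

Propagate with G3 forced: G0=0, G1=0, G2=1, G3=0 [stuck-at-0], G4=1, G5=1.
So the outputs are Y1=1, Y2=1. (Without the fault they would be Y1=0, Y2=1.)

Y1=1, Y2=1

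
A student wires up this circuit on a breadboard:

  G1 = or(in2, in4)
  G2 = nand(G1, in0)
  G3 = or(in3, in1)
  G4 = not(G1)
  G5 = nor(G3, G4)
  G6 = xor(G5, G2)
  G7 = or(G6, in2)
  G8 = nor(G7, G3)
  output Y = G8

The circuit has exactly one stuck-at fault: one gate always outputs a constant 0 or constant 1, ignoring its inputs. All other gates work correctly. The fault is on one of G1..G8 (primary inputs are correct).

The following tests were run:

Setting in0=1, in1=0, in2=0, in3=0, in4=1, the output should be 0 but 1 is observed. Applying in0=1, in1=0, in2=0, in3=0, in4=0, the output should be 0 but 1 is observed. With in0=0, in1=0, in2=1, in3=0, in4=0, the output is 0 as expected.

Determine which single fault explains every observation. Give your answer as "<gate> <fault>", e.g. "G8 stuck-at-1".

Fault-free values for test 1 (in0=1, in1=0, in2=0, in3=0, in4=1): G1=1, G2=0, G3=0, G4=0, G5=1, G6=1, G7=1, G8=0, giving Y=0. Observed 1.
Test 1: faults giving observed 1 are {G2 stuck-at-1, G4 stuck-at-1, G5 stuck-at-0, G6 stuck-at-0, G7 stuck-at-0, G8 stuck-at-1}.
Test 2 (in0=1, in1=0, in2=0, in3=0, in4=0): fault-free G1=0, G2=1, G3=0, G4=1, G5=0, G6=1, G7=1, G8=0 → 0; observed 1. Eliminates G2 stuck-at-1, G4 stuck-at-1, G5 stuck-at-0.
Test 3 (in0=0, in1=0, in2=1, in3=0, in4=0): fault-free G1=1, G2=1, G3=0, G4=0, G5=1, G6=0, G7=1, G8=0 → 0; observed 0. Eliminates G7 stuck-at-0, G8 stuck-at-1.
Only G6 stuck-at-0 is consistent with every test.

G6 stuck-at-0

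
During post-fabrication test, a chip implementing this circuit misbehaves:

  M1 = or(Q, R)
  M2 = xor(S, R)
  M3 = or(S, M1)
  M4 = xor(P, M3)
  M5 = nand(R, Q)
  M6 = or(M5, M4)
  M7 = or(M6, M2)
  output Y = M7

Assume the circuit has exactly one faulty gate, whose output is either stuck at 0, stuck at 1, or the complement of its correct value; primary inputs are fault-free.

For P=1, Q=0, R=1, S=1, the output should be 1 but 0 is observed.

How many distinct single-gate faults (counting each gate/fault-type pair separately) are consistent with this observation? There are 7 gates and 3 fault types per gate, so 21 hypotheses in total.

Fault-free: M1=1, M2=0, M3=1, M4=0, M5=1, M6=1, M7=1 → 1. Observed 0.
  M1: none of the 3 fault types match ✗
  M2: none of the 3 fault types match ✗
  M3: none of the 3 fault types match ✗
  M4: none of the 3 fault types match ✗
  M5: stuck-at-0, inverted output ✓; others ✗
  M6: stuck-at-0, inverted output ✓; others ✗
  M7: stuck-at-0, inverted output ✓; others ✗
Consistent faults: {M5 stuck-at-0, M5 inverted output, M6 stuck-at-0, M6 inverted output, M7 stuck-at-0, M7 inverted output} — 6 in all.

6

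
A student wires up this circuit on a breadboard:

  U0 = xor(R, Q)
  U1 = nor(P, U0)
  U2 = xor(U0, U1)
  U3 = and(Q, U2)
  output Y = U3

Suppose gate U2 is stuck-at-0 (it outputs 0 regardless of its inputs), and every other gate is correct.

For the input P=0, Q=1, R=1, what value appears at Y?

Propagate with U2 forced: U0=0, U1=1, U2=0 [stuck-at-0], U3=0.
So Y = 0. (Without the fault it would be 1.)

0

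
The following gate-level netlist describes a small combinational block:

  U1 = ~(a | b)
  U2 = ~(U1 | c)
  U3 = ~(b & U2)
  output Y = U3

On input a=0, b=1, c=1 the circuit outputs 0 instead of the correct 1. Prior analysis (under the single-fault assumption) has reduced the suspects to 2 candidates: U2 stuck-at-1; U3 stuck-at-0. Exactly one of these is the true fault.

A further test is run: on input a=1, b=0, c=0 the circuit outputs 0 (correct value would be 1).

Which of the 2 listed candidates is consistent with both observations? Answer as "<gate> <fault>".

Evaluate each candidate on input a=1, b=0, c=0:
  U2 stuck-at-1: U1=0, U2=1 [stuck-at-1], U3=1 → 1 — eliminated
  U3 stuck-at-0: U1=0, U2=1, U3=0 [stuck-at-0] → 0 — matches
Only U3 stuck-at-0 reproduces the observed 0.

U3 stuck-at-0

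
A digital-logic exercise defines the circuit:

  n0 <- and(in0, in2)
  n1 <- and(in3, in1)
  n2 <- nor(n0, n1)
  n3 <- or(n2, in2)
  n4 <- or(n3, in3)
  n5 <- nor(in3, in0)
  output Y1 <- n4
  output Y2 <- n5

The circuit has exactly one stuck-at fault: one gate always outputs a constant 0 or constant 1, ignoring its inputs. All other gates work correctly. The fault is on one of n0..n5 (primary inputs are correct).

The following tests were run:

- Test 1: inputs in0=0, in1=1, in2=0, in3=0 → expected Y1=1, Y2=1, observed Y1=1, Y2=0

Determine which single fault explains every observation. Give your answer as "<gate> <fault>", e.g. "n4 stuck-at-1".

n5 stuck-at-0

Fault-free values for test 1 (in0=0, in1=1, in2=0, in3=0): n0=0, n1=0, n2=1, n3=1, n4=1, n5=1, giving Y1=1, Y2=1. Observed Y1=1, Y2=0.
Test 1: faults giving observed Y1=1, Y2=0 are {n5 stuck-at-0}.
Only n5 stuck-at-0 is consistent with every test.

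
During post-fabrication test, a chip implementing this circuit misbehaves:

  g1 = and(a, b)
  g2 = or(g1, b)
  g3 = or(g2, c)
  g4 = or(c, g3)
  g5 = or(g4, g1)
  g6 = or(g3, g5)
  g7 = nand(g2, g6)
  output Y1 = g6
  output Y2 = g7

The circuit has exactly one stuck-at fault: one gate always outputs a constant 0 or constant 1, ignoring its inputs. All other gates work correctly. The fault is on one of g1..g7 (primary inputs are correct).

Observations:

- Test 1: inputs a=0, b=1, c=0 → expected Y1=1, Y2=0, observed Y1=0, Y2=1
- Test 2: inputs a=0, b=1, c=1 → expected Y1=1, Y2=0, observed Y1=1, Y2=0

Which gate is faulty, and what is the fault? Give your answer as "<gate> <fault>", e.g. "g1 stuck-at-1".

g3 stuck-at-0

Fault-free values for test 1 (a=0, b=1, c=0): g1=0, g2=1, g3=1, g4=1, g5=1, g6=1, g7=0, giving Y1=1, Y2=0. Observed Y1=0, Y2=1.
Test 1: faults giving observed Y1=0, Y2=1 are {g2 stuck-at-0, g3 stuck-at-0, g6 stuck-at-0}.
Test 2 (a=0, b=1, c=1): fault-free g1=0, g2=1, g3=1, g4=1, g5=1, g6=1, g7=0 → Y1=1, Y2=0; observed Y1=1, Y2=0. Eliminates g2 stuck-at-0, g6 stuck-at-0.
Only g3 stuck-at-0 is consistent with every test.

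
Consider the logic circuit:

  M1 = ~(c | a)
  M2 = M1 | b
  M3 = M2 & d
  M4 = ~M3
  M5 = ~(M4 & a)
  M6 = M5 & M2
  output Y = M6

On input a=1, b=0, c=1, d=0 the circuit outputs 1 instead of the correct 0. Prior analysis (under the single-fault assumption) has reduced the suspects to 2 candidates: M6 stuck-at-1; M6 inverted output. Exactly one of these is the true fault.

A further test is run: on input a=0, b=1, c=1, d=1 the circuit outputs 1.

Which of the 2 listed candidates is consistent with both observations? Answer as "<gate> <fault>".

M6 stuck-at-1

Evaluate each candidate on input a=0, b=1, c=1, d=1:
  M6 stuck-at-1: M1=0, M2=1, M3=1, M4=0, M5=1, M6=1 [stuck-at-1] → 1 — matches
  M6 inverted output: M1=0, M2=1, M3=1, M4=0, M5=1, M6=0 [inverted output] → 0 — eliminated
Only M6 stuck-at-1 reproduces the observed 1.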